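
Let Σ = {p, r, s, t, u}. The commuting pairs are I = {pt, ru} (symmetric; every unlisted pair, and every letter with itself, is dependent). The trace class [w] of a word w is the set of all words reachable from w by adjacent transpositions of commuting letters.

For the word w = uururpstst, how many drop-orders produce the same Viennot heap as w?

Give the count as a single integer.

0(u) covers ∅
1(u) covers 0:u
2(r) covers ∅
3(u) covers 1:u
4(r) covers 2:r
5(p) covers 3:u, 4:r
6(s) covers 5:p
7(t) covers 6:s
8(s) covers 7:t
9(t) covers 8:s
floor of heap: 0:u, 2:r
completions by unplaced set U, small U first (add the entries for U minus each lowest piece of U):
  |U|=1: {9}:1
  |U|=2: {8,9}:1
  |U|=3: {7,8,9}:1
  |U|=4: {6,7,8,9}:1
  |U|=5: {5,6,7,8,9}:1
  |U|=6: {3,5,6,7,8,9}:1  {4,5,6,7,8,9}:1
  |U|=7: {1,3,5,6,7,8,9}:1  {2,4,5,6,7,8,9}:1  {3,4,5,6,7,8,9}:2
  |U|=8: {0,1,3,5,6,7,8,9}:1  {1,3,4,5,6,7,8,9}:3  {2,3,4,5,6,7,8,9}:3
  start at 0(u): 6
  start at 2(r): 4
sum over floor = 10

10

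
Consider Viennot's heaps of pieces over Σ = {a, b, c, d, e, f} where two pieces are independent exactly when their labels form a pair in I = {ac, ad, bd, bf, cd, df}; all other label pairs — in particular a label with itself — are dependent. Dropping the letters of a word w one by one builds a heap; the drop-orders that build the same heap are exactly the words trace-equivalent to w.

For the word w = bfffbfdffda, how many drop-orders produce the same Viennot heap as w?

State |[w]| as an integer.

#0=b has no predecessor
#1=f has no predecessor
#2=f depends on [1:f]
#3=f depends on [2:f]
#4=b depends on [0:b]
#5=f depends on [3:f]
#6=d has no predecessor
#7=f depends on [5:f]
#8=f depends on [7:f]
#9=d depends on [6:d]
#10=a depends on [4:b, 8:f]
sources: [0:b, 1:f, 6:d]
N(rest) = Σ N(rest − s) over sources s of rest; N(one piece) = 1:
  size 1 → [9]=1  [10]=1
  size 2 → [4,10]=1  [6,9]=1  [8,10]=1  [9,10]=2
  size 3 → [0,4,10]=1  [4,8,10]=2  [4,9,10]=3  [6,9,10]=3  [7,8,10]=1  [8,9,10]=3
  size 4 → [0,4,8,10]=3  [0,4,9,10]=4  [4,6,9,10]=6  [4,7,8,10]=3  [4,8,9,10]=8  [5,7,8,10]=1  [6,8,9,10]=6  [7,8,9,10]=4
  size 5 → [0,4,6,9,10]=10  [0,4,7,8,10]=6  [0,4,8,9,10]=15  [3,5,7,8,10]=1  [4,5,7,8,10]=4  [4,6,8,9,10]=20  [4,7,8,9,10]=15  [5,7,8,9,10]=5  [6,7,8,9,10]=10
  size 6 → [0,4,5,7,8,10]=10  [0,4,6,8,9,10]=45  [0,4,7,8,9,10]=36  [2,3,5,7,8,10]=1  [3,4,5,7,8,10]=5  [3,5,7,8,9,10]=6  [4,5,7,8,9,10]=24  [4,6,7,8,9,10]=45  [5,6,7,8,9,10]=15
  size 7 → [0,3,4,5,7,8,10]=15  [0,4,5,7,8,9,10]=70  [0,4,6,7,8,9,10]=126  [1,2,3,5,7,8,10]=1  [2,3,4,5,7,8,10]=6  [2,3,5,7,8,9,10]=7  [3,4,5,7,8,9,10]=35  [3,5,6,7,8,9,10]=21  [4,5,6,7,8,9,10]=84
  size 8 → [0,2,3,4,5,7,8,10]=21  [0,3,4,5,7,8,9,10]=120  [0,4,5,6,7,8,9,10]=280  [1,2,3,4,5,7,8,10]=7  [1,2,3,5,7,8,9,10]=8  [2,3,4,5,7,8,9,10]=48  [2,3,5,6,7,8,9,10]=28  [3,4,5,6,7,8,9,10]=140
  size 9 → [0,1,2,3,4,5,7,8,10]=28  [0,2,3,4,5,7,8,9,10]=189  [0,3,4,5,6,7,8,9,10]=540  [1,2,3,4,5,7,8,9,10]=63  [1,2,3,5,6,7,8,9,10]=36  [2,3,4,5,6,7,8,9,10]=216
  first=0(b) contributes 315
  first=1(f) contributes 945
  first=6(d) contributes 280
|[w]| = 1540

1540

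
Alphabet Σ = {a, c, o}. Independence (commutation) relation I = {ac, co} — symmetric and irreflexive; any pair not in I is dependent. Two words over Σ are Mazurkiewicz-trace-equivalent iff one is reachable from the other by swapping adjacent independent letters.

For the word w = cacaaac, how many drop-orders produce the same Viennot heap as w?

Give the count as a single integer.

35

0(c) covers ∅
1(a) covers ∅
2(c) covers 0:c
3(a) covers 1:a
4(a) covers 3:a
5(a) covers 4:a
6(c) covers 2:c
floor of heap: 0:c, 1:a
completions by unplaced set U, small U first (add the entries for U minus each lowest piece of U):
  |U|=1: {5}:1  {6}:1
  |U|=2: {2,6}:1  {4,5}:1  {5,6}:2
  |U|=3: {0,2,6}:1  {2,5,6}:3  {3,4,5}:1  {4,5,6}:3
  |U|=4: {0,2,5,6}:4  {1,3,4,5}:1  {2,4,5,6}:6  {3,4,5,6}:4
  |U|=5: {0,2,4,5,6}:10  {1,3,4,5,6}:5  {2,3,4,5,6}:10
  start at 0(c): 15
  start at 1(a): 20
sum over floor = 35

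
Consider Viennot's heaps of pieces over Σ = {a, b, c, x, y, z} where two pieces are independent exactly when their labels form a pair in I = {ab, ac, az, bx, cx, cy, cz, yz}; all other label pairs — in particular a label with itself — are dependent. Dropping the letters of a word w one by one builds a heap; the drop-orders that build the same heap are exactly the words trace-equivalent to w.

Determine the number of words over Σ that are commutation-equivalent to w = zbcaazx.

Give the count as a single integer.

piece 0:z — minimal
piece 1:b rests on {0:z}
piece 2:c rests on {1:b}
piece 3:a — minimal
piece 4:a rests on {3:a}
piece 5:z rests on {1:b}
piece 6:x rests on {4:a, 5:z}
minimal pieces: {0:z, 3:a}
ways to finish when only these pieces remain (= sum over removing one remaining piece with nothing left below it):
  1 left: {2}→1  {6}→1
  2 left: {2,6}→2  {4,6}→1  {5,6}→1
  3 left: {2,4,6}→3  {2,5,6}→3  {3,4,6}→1  {4,5,6}→2
  4 left: {1,2,5,6}→3  {2,3,4,6}→4  {2,4,5,6}→8  {3,4,5,6}→3
  5 left: {0,1,2,5,6}→3  {1,2,4,5,6}→11  {2,3,4,5,6}→15
  placing 0:z first → 26 extensions
  placing 3:a first → 14 extensions
total linear extensions = 40

40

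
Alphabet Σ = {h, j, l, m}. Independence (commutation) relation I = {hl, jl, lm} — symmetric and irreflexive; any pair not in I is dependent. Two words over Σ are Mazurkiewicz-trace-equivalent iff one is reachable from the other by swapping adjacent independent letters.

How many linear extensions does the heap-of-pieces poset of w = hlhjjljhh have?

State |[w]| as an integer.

piece 0:h — minimal
piece 1:l — minimal
piece 2:h rests on {0:h}
piece 3:j rests on {2:h}
piece 4:j rests on {3:j}
piece 5:l rests on {1:l}
piece 6:j rests on {4:j}
piece 7:h rests on {6:j}
piece 8:h rests on {7:h}
minimal pieces: {0:h, 1:l}
ways to finish when only these pieces remain (= sum over removing one remaining piece with nothing left below it):
  1 left: {5}→1  {8}→1
  2 left: {1,5}→1  {5,8}→2  {7,8}→1
  3 left: {1,5,8}→3  {5,7,8}→3  {6,7,8}→1
  4 left: {1,5,7,8}→6  {4,6,7,8}→1  {5,6,7,8}→4
  5 left: {1,5,6,7,8}→10  {3,4,6,7,8}→1  {4,5,6,7,8}→5
  6 left: {1,4,5,6,7,8}→15  {2,3,4,6,7,8}→1  {3,4,5,6,7,8}→6
  7 left: {0,2,3,4,6,7,8}→1  {1,3,4,5,6,7,8}→21  {2,3,4,5,6,7,8}→7
  placing 0:h first → 28 extensions
  placing 1:l first → 8 extensions
total linear extensions = 36

36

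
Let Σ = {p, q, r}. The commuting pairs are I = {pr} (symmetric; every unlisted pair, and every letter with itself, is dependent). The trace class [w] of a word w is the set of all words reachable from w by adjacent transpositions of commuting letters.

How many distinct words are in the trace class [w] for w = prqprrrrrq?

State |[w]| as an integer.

12

drop 0:p onto floor
drop 1:r onto floor
drop 2:q onto {0:p, 1:r}
drop 3:p onto {2:q}
drop 4:r onto {2:q}
drop 5:r onto {4:r}
drop 6:r onto {5:r}
drop 7:r onto {6:r}
drop 8:r onto {7:r}
drop 9:q onto {3:p, 8:r}
ground layer = {0:p, 1:r}
drop-orders for the pieces not yet dropped (sum over which currently-grounded one goes next):
  1 to go: {9} 1
  2 to go: {3,9} 1  {8,9} 1
  3 to go: {3,8,9} 2  {7,8,9} 1
  4 to go: {3,7,8,9} 3  {6,7,8,9} 1
  5 to go: {3,6,7,8,9} 4  {5,6,7,8,9} 1
  6 to go: {3,5,6,7,8,9} 5  {4,5,6,7,8,9} 1
  7 to go: {3,4,5,6,7,8,9} 6
  8 to go: {2,3,4,5,6,7,8,9} 6
  if 0:p drops first: 6 orders
  if 1:r drops first: 6 orders
heap linearizations: 12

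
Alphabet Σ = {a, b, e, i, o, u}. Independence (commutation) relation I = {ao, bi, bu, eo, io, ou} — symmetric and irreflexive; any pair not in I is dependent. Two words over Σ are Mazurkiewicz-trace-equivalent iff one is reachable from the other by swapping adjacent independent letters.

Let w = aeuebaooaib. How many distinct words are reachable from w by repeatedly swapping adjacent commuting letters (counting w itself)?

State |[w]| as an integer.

16

drop 0:a onto floor
drop 1:e onto {0:a}
drop 2:u onto {1:e}
drop 3:e onto {2:u}
drop 4:b onto {3:e}
drop 5:a onto {4:b}
drop 6:o onto {4:b}
drop 7:o onto {6:o}
drop 8:a onto {5:a}
drop 9:i onto {8:a}
drop 10:b onto {7:o, 8:a}
ground layer = {0:a}
drop-orders for the pieces not yet dropped (sum over which currently-grounded one goes next):
  1 to go: {9} 1  {10} 1
  2 to go: {7,10} 1  {9,10} 2
  3 to go: {6,7,10} 1  {7,9,10} 3  {8,9,10} 2
  4 to go: {5,8,9,10} 2  {6,7,9,10} 4  {7,8,9,10} 5
  5 to go: {5,7,8,9,10} 7  {6,7,8,9,10} 9
  6 to go: {5,6,7,8,9,10} 16
  7 to go: {4,5,6,7,8,9,10} 16
  8 to go: {3,4,5,6,7,8,9,10} 16
  9 to go: {2,3,4,5,6,7,8,9,10} 16
  if 0:a drops first: 16 orders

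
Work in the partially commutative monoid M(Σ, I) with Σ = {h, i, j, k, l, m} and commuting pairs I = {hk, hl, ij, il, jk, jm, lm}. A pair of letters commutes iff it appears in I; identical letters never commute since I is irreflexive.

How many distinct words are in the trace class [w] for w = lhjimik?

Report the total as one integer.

19

#0=l has no predecessor
#1=h has no predecessor
#2=j depends on [0:l, 1:h]
#3=i depends on [1:h]
#4=m depends on [3:i]
#5=i depends on [4:m]
#6=k depends on [0:l, 5:i]
sources: [0:l, 1:h]
N(rest) = Σ N(rest − s) over sources s of rest; N(one piece) = 1:
  size 1 → [2]=1  [6]=1
  size 2 → [2,6]=2  [5,6]=1
  size 3 → [0,2,6]=2  [2,5,6]=3  [4,5,6]=1
  size 4 → [0,2,5,6]=5  [2,4,5,6]=4  [3,4,5,6]=1
  size 5 → [0,2,4,5,6]=9  [2,3,4,5,6]=5
  first=0(l) contributes 5
  first=1(h) contributes 14
|[w]| = 19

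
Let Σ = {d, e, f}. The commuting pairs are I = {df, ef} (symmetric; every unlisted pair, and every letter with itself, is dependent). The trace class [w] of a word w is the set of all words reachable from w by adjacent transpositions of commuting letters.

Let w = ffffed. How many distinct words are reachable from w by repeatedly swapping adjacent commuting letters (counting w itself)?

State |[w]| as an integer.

15

piece 0:f — minimal
piece 1:f rests on {0:f}
piece 2:f rests on {1:f}
piece 3:f rests on {2:f}
piece 4:e — minimal
piece 5:d rests on {4:e}
minimal pieces: {0:f, 4:e}
ways to finish when only these pieces remain (= sum over removing one remaining piece with nothing left below it):
  1 left: {3}→1  {5}→1
  2 left: {2,3}→1  {3,5}→2  {4,5}→1
  3 left: {1,2,3}→1  {2,3,5}→3  {3,4,5}→3
  4 left: {0,1,2,3}→1  {1,2,3,5}→4  {2,3,4,5}→6
  placing 0:f first → 10 extensions
  placing 4:e first → 5 extensions
total linear extensions = 15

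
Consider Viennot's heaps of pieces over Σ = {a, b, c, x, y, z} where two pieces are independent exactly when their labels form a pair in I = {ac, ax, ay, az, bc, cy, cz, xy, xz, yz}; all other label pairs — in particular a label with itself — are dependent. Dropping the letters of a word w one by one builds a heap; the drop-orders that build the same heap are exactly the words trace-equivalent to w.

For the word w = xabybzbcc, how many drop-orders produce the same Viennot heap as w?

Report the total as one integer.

0(x) covers ∅
1(a) covers ∅
2(b) covers 0:x, 1:a
3(y) covers 2:b
4(b) covers 3:y
5(z) covers 4:b
6(b) covers 5:z
7(c) covers 0:x
8(c) covers 7:c
floor of heap: 0:x, 1:a
completions by unplaced set U, small U first (add the entries for U minus each lowest piece of U):
  |U|=1: {6}:1  {8}:1
  |U|=2: {5,6}:1  {6,8}:2  {7,8}:1
  |U|=3: {4,5,6}:1  {5,6,8}:3  {6,7,8}:3
  |U|=4: {3,4,5,6}:1  {4,5,6,8}:4  {5,6,7,8}:6
  |U|=5: {2,3,4,5,6}:1  {3,4,5,6,8}:5  {4,5,6,7,8}:10
  |U|=6: {1,2,3,4,5,6}:1  {2,3,4,5,6,8}:6  {3,4,5,6,7,8}:15
  |U|=7: {1,2,3,4,5,6,8}:7  {2,3,4,5,6,7,8}:21
  start at 0(x): 28
  start at 1(a): 21
sum over floor = 49

49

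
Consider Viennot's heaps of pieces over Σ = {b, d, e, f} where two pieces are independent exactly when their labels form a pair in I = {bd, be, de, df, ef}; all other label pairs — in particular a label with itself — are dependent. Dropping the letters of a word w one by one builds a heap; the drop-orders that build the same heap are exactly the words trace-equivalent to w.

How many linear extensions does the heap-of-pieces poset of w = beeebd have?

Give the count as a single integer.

piece 0:b — minimal
piece 1:e — minimal
piece 2:e rests on {1:e}
piece 3:e rests on {2:e}
piece 4:b rests on {0:b}
piece 5:d — minimal
minimal pieces: {0:b, 1:e, 5:d}
ways to finish when only these pieces remain (= sum over removing one remaining piece with nothing left below it):
  1 left: {3}→1  {4}→1  {5}→1
  2 left: {0,4}→1  {2,3}→1  {3,4}→2  {3,5}→2  {4,5}→2
  3 left: {0,3,4}→3  {0,4,5}→3  {1,2,3}→1  {2,3,4}→3  {2,3,5}→3  {3,4,5}→6
  4 left: {0,2,3,4}→6  {0,3,4,5}→12  {1,2,3,4}→4  {1,2,3,5}→4  {2,3,4,5}→12
  placing 0:b first → 20 extensions
  placing 1:e first → 30 extensions
  placing 5:d first → 10 extensions
total linear extensions = 60

60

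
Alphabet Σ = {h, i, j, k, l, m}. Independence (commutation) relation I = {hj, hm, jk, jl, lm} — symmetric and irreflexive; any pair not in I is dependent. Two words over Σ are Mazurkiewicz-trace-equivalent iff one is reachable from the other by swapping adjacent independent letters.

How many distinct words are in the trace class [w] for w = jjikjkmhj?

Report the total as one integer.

10

#0=j has no predecessor
#1=j depends on [0:j]
#2=i depends on [1:j]
#3=k depends on [2:i]
#4=j depends on [2:i]
#5=k depends on [3:k]
#6=m depends on [4:j, 5:k]
#7=h depends on [5:k]
#8=j depends on [6:m]
sources: [0:j]
N(rest) = Σ N(rest − s) over sources s of rest; N(one piece) = 1:
  size 1 → [7]=1  [8]=1
  size 2 → [6,8]=1  [7,8]=2
  size 3 → [4,6,8]=1  [6,7,8]=3
  size 4 → [4,6,7,8]=4  [5,6,7,8]=3
  size 5 → [3,5,6,7,8]=3  [4,5,6,7,8]=7
  size 6 → [3,4,5,6,7,8]=10
  size 7 → [2,3,4,5,6,7,8]=10
  first=0(j) contributes 10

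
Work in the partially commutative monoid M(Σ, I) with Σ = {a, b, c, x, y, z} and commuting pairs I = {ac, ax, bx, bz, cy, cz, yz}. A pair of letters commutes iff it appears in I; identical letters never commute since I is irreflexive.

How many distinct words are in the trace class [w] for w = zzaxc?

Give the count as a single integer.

0(z) covers ∅
1(z) covers 0:z
2(a) covers 1:z
3(x) covers 1:z
4(c) covers 3:x
floor of heap: 0:z
completions by unplaced set U, small U first (add the entries for U minus each lowest piece of U):
  |U|=1: {2}:1  {4}:1
  |U|=2: {2,4}:2  {3,4}:1
  |U|=3: {2,3,4}:3
  start at 0(z): 3

3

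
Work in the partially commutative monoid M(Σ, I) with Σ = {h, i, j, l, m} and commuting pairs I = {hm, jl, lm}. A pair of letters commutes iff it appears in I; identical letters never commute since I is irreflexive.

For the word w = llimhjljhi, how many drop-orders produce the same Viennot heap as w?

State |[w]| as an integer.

7

0(l) covers ∅
1(l) covers 0:l
2(i) covers 1:l
3(m) covers 2:i
4(h) covers 2:i
5(j) covers 3:m, 4:h
6(l) covers 4:h
7(j) covers 5:j
8(h) covers 6:l, 7:j
9(i) covers 8:h
floor of heap: 0:l
completions by unplaced set U, small U first (add the entries for U minus each lowest piece of U):
  |U|=1: {9}:1
  |U|=2: {8,9}:1
  |U|=3: {6,8,9}:1  {7,8,9}:1
  |U|=4: {5,7,8,9}:1  {6,7,8,9}:2
  |U|=5: {3,5,7,8,9}:1  {5,6,7,8,9}:3
  |U|=6: {3,5,6,7,8,9}:4  {4,5,6,7,8,9}:3
  |U|=7: {3,4,5,6,7,8,9}:7
  |U|=8: {2,3,4,5,6,7,8,9}:7
  start at 0(l): 7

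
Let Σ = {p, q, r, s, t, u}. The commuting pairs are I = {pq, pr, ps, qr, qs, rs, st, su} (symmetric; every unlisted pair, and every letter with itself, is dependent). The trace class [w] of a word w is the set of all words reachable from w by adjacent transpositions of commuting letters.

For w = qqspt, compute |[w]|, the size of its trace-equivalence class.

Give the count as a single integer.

15

#0=q has no predecessor
#1=q depends on [0:q]
#2=s has no predecessor
#3=p has no predecessor
#4=t depends on [1:q, 3:p]
sources: [0:q, 2:s, 3:p]
N(rest) = Σ N(rest − s) over sources s of rest; N(one piece) = 1:
  size 1 → [2]=1  [4]=1
  size 2 → [1,4]=1  [2,4]=2  [3,4]=1
  size 3 → [0,1,4]=1  [1,2,4]=3  [1,3,4]=2  [2,3,4]=3
  first=0(q) contributes 8
  first=2(s) contributes 3
  first=3(p) contributes 4
|[w]| = 15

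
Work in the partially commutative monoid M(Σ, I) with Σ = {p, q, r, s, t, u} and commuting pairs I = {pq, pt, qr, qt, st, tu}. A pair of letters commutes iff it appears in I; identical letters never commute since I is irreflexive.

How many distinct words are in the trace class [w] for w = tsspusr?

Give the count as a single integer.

6

drop 0:t onto floor
drop 1:s onto floor
drop 2:s onto {1:s}
drop 3:p onto {2:s}
drop 4:u onto {3:p}
drop 5:s onto {4:u}
drop 6:r onto {0:t, 5:s}
ground layer = {0:t, 1:s}
drop-orders for the pieces not yet dropped (sum over which currently-grounded one goes next):
  1 to go: {6} 1
  2 to go: {0,6} 1  {5,6} 1
  3 to go: {0,5,6} 2  {4,5,6} 1
  4 to go: {0,4,5,6} 3  {3,4,5,6} 1
  5 to go: {0,3,4,5,6} 4  {2,3,4,5,6} 1
  if 0:t drops first: 1 orders
  if 1:s drops first: 5 orders
heap linearizations: 6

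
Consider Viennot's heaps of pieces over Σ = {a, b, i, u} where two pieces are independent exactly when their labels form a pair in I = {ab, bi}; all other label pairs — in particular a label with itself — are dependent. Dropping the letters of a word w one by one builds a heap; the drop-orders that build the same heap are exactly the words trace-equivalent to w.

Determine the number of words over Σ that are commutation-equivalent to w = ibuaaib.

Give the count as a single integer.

8

drop 0:i onto floor
drop 1:b onto floor
drop 2:u onto {0:i, 1:b}
drop 3:a onto {2:u}
drop 4:a onto {3:a}
drop 5:i onto {4:a}
drop 6:b onto {2:u}
ground layer = {0:i, 1:b}
drop-orders for the pieces not yet dropped (sum over which currently-grounded one goes next):
  1 to go: {5} 1  {6} 1
  2 to go: {4,5} 1  {5,6} 2
  3 to go: {3,4,5} 1  {4,5,6} 3
  4 to go: {3,4,5,6} 4
  5 to go: {2,3,4,5,6} 4
  if 0:i drops first: 4 orders
  if 1:b drops first: 4 orders
heap linearizations: 8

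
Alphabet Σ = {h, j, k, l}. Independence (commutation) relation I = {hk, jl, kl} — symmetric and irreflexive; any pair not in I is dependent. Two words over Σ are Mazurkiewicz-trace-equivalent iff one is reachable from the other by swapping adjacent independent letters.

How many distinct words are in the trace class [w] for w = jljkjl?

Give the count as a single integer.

piece 0:j — minimal
piece 1:l — minimal
piece 2:j rests on {0:j}
piece 3:k rests on {2:j}
piece 4:j rests on {3:k}
piece 5:l rests on {1:l}
minimal pieces: {0:j, 1:l}
ways to finish when only these pieces remain (= sum over removing one remaining piece with nothing left below it):
  1 left: {4}→1  {5}→1
  2 left: {1,5}→1  {3,4}→1  {4,5}→2
  3 left: {1,4,5}→3  {2,3,4}→1  {3,4,5}→3
  4 left: {0,2,3,4}→1  {1,3,4,5}→6  {2,3,4,5}→4
  placing 0:j first → 10 extensions
  placing 1:l first → 5 extensions
total linear extensions = 15

15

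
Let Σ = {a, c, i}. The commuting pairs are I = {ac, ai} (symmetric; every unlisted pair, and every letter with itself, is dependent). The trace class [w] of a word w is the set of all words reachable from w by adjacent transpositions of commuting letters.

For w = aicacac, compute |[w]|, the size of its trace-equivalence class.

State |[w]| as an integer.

#0=a has no predecessor
#1=i has no predecessor
#2=c depends on [1:i]
#3=a depends on [0:a]
#4=c depends on [2:c]
#5=a depends on [3:a]
#6=c depends on [4:c]
sources: [0:a, 1:i]
N(rest) = Σ N(rest − s) over sources s of rest; N(one piece) = 1:
  size 1 → [5]=1  [6]=1
  size 2 → [3,5]=1  [4,6]=1  [5,6]=2
  size 3 → [0,3,5]=1  [2,4,6]=1  [3,5,6]=3  [4,5,6]=3
  size 4 → [0,3,5,6]=4  [1,2,4,6]=1  [2,4,5,6]=4  [3,4,5,6]=6
  size 5 → [0,3,4,5,6]=10  [1,2,4,5,6]=5  [2,3,4,5,6]=10
  first=0(a) contributes 15
  first=1(i) contributes 20
|[w]| = 35

35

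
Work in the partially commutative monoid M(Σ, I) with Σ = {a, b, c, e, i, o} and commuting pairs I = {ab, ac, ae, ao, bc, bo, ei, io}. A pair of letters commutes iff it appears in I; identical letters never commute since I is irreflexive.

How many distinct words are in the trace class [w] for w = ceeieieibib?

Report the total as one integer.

drop 0:c onto floor
drop 1:e onto {0:c}
drop 2:e onto {1:e}
drop 3:i onto {0:c}
drop 4:e onto {2:e}
drop 5:i onto {3:i}
drop 6:e onto {4:e}
drop 7:i onto {5:i}
drop 8:b onto {6:e, 7:i}
drop 9:i onto {8:b}
drop 10:b onto {9:i}
ground layer = {0:c}
drop-orders for the pieces not yet dropped (sum over which currently-grounded one goes next):
  1 to go: {10} 1
  2 to go: {9,10} 1
  3 to go: {8,9,10} 1
  4 to go: {6,8,9,10} 1  {7,8,9,10} 1
  5 to go: {4,6,8,9,10} 1  {5,7,8,9,10} 1  {6,7,8,9,10} 2
  6 to go: {2,4,6,8,9,10} 1  {3,5,7,8,9,10} 1  {4,6,7,8,9,10} 3  {5,6,7,8,9,10} 3
  7 to go: {1,2,4,6,8,9,10} 1  {2,4,6,7,8,9,10} 4  {3,5,6,7,8,9,10} 4  {4,5,6,7,8,9,10} 6
  8 to go: {1,2,4,6,7,8,9,10} 5  {2,4,5,6,7,8,9,10} 10  {3,4,5,6,7,8,9,10} 10
  9 to go: {1,2,4,5,6,7,8,9,10} 15  {2,3,4,5,6,7,8,9,10} 20
  if 0:c drops first: 35 orders

35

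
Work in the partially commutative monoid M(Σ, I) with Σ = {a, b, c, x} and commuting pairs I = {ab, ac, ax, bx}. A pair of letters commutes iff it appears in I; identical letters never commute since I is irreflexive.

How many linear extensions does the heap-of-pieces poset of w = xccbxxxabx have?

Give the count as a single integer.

0(x) covers ∅
1(c) covers 0:x
2(c) covers 1:c
3(b) covers 2:c
4(x) covers 2:c
5(x) covers 4:x
6(x) covers 5:x
7(a) covers ∅
8(b) covers 3:b
9(x) covers 6:x
floor of heap: 0:x, 7:a
completions by unplaced set U, small U first (add the entries for U minus each lowest piece of U):
  |U|=1: {7}:1  {8}:1  {9}:1
  |U|=2: {3,8}:1  {6,9}:1  {7,8}:2  {7,9}:2  {8,9}:2
  |U|=3: {3,7,8}:3  {3,8,9}:3  {5,6,9}:1  {6,7,9}:3  {6,8,9}:3  {7,8,9}:6
  |U|=4: {3,6,8,9}:6  {3,7,8,9}:12  {4,5,6,9}:1  {5,6,7,9}:4  {5,6,8,9}:4  {6,7,8,9}:12
  |U|=5: {3,5,6,8,9}:10  {3,6,7,8,9}:30  {4,5,6,7,9}:5  {4,5,6,8,9}:5  {5,6,7,8,9}:20
  |U|=6: {3,4,5,6,8,9}:15  {3,5,6,7,8,9}:60  {4,5,6,7,8,9}:30
  |U|=7: {2,3,4,5,6,8,9}:15  {3,4,5,6,7,8,9}:105
  |U|=8: {1,2,3,4,5,6,8,9}:15  {2,3,4,5,6,7,8,9}:120
  start at 0(x): 135
  start at 7(a): 15
sum over floor = 150

150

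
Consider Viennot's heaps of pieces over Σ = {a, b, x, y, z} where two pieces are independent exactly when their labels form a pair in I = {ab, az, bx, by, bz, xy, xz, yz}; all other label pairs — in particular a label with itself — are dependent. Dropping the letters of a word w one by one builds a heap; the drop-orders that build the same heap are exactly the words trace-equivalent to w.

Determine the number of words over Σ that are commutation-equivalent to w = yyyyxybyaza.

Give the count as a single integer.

770

0(y) covers ∅
1(y) covers 0:y
2(y) covers 1:y
3(y) covers 2:y
4(x) covers ∅
5(y) covers 3:y
6(b) covers ∅
7(y) covers 5:y
8(a) covers 4:x, 7:y
9(z) covers ∅
10(a) covers 8:a
floor of heap: 0:y, 4:x, 6:b, 9:z
completions by unplaced set U, small U first (add the entries for U minus each lowest piece of U):
  |U|=1: {6}:1  {9}:1  {10}:1
  |U|=2: {6,9}:2  {6,10}:2  {8,10}:1  {9,10}:2
  |U|=3: {4,8,10}:1  {6,8,10}:3  {6,9,10}:6  {7,8,10}:1  {8,9,10}:3
  |U|=4: {4,6,8,10}:4  {4,7,8,10}:2  {4,8,9,10}:4  {5,7,8,10}:1  {6,7,8,10}:4  {6,8,9,10}:12  {7,8,9,10}:4
  |U|=5: {3,5,7,8,10}:1  {4,5,7,8,10}:3  {4,6,7,8,10}:10  {4,6,8,9,10}:20  {4,7,8,9,10}:10  {5,6,7,8,10}:5  {5,7,8,9,10}:5  {6,7,8,9,10}:20
  |U|=6: {2,3,5,7,8,10}:1  {3,4,5,7,8,10}:4  {3,5,6,7,8,10}:6  {3,5,7,8,9,10}:6  {4,5,6,7,8,10}:18  {4,5,7,8,9,10}:18  {4,6,7,8,9,10}:60  {5,6,7,8,9,10}:30
  |U|=7: {1,2,3,5,7,8,10}:1  {2,3,4,5,7,8,10}:5  {2,3,5,6,7,8,10}:7  {2,3,5,7,8,9,10}:7  {3,4,5,6,7,8,10}:28  {3,4,5,7,8,9,10}:28  {3,5,6,7,8,9,10}:42  {4,5,6,7,8,9,10}:126
  |U|=8: {0,1,2,3,5,7,8,10}:1  {1,2,3,4,5,7,8,10}:6  {1,2,3,5,6,7,8,10}:8  {1,2,3,5,7,8,9,10}:8  {2,3,4,5,6,7,8,10}:40  {2,3,4,5,7,8,9,10}:40  {2,3,5,6,7,8,9,10}:56  {3,4,5,6,7,8,9,10}:224
  |U|=9: {0,1,2,3,4,5,7,8,10}:7  {0,1,2,3,5,6,7,8,10}:9  {0,1,2,3,5,7,8,9,10}:9  {1,2,3,4,5,6,7,8,10}:54  {1,2,3,4,5,7,8,9,10}:54  {1,2,3,5,6,7,8,9,10}:72  {2,3,4,5,6,7,8,9,10}:360
  start at 0(y): 540
  start at 4(x): 90
  start at 6(b): 70
  start at 9(z): 70
sum over floor = 770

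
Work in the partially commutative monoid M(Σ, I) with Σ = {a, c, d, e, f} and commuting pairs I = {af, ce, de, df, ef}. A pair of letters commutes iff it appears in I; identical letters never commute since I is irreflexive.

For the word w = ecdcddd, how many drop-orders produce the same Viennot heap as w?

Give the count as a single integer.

0(e) covers ∅
1(c) covers ∅
2(d) covers 1:c
3(c) covers 2:d
4(d) covers 3:c
5(d) covers 4:d
6(d) covers 5:d
floor of heap: 0:e, 1:c
completions by unplaced set U, small U first (add the entries for U minus each lowest piece of U):
  |U|=1: {0}:1  {6}:1
  |U|=2: {0,6}:2  {5,6}:1
  |U|=3: {0,5,6}:3  {4,5,6}:1
  |U|=4: {0,4,5,6}:4  {3,4,5,6}:1
  |U|=5: {0,3,4,5,6}:5  {2,3,4,5,6}:1
  start at 0(e): 1
  start at 1(c): 6
sum over floor = 7

7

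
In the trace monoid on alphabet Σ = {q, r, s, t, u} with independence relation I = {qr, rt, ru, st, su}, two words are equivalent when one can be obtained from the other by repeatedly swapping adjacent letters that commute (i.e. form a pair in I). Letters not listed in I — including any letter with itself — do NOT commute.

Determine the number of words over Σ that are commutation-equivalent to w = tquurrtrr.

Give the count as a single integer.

126

drop 0:t onto floor
drop 1:q onto {0:t}
drop 2:u onto {1:q}
drop 3:u onto {2:u}
drop 4:r onto floor
drop 5:r onto {4:r}
drop 6:t onto {3:u}
drop 7:r onto {5:r}
drop 8:r onto {7:r}
ground layer = {0:t, 4:r}
drop-orders for the pieces not yet dropped (sum over which currently-grounded one goes next):
  1 to go: {6} 1  {8} 1
  2 to go: {3,6} 1  {6,8} 2  {7,8} 1
  3 to go: {2,3,6} 1  {3,6,8} 3  {5,7,8} 1  {6,7,8} 3
  4 to go: {1,2,3,6} 1  {2,3,6,8} 4  {3,6,7,8} 6  {4,5,7,8} 1  {5,6,7,8} 4
  5 to go: {0,1,2,3,6} 1  {1,2,3,6,8} 5  {2,3,6,7,8} 10  {3,5,6,7,8} 10  {4,5,6,7,8} 5
  6 to go: {0,1,2,3,6,8} 6  {1,2,3,6,7,8} 15  {2,3,5,6,7,8} 20  {3,4,5,6,7,8} 15
  7 to go: {0,1,2,3,6,7,8} 21  {1,2,3,5,6,7,8} 35  {2,3,4,5,6,7,8} 35
  if 0:t drops first: 70 orders
  if 4:r drops first: 56 orders
heap linearizations: 126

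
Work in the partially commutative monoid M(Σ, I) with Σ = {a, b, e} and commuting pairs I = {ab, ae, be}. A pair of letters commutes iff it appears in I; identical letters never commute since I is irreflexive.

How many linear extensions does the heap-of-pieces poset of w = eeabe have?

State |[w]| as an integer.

drop 0:e onto floor
drop 1:e onto {0:e}
drop 2:a onto floor
drop 3:b onto floor
drop 4:e onto {1:e}
ground layer = {0:e, 2:a, 3:b}
drop-orders for the pieces not yet dropped (sum over which currently-grounded one goes next):
  1 to go: {2} 1  {3} 1  {4} 1
  2 to go: {1,4} 1  {2,3} 2  {2,4} 2  {3,4} 2
  3 to go: {0,1,4} 1  {1,2,4} 3  {1,3,4} 3  {2,3,4} 6
  if 0:e drops first: 12 orders
  if 2:a drops first: 4 orders
  if 3:b drops first: 4 orders
heap linearizations: 20

20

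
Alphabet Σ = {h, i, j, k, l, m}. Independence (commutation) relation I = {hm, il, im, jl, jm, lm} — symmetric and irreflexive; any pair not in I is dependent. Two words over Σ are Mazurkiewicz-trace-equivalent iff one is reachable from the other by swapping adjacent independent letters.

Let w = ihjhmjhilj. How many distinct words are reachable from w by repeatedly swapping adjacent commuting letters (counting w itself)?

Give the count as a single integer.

0(i) covers ∅
1(h) covers 0:i
2(j) covers 1:h
3(h) covers 2:j
4(m) covers ∅
5(j) covers 3:h
6(h) covers 5:j
7(i) covers 6:h
8(l) covers 6:h
9(j) covers 7:i
floor of heap: 0:i, 4:m
completions by unplaced set U, small U first (add the entries for U minus each lowest piece of U):
  |U|=1: {4}:1  {8}:1  {9}:1
  |U|=2: {4,8}:2  {4,9}:2  {7,9}:1  {8,9}:2
  |U|=3: {4,7,9}:3  {4,8,9}:6  {7,8,9}:3
  |U|=4: {4,7,8,9}:12  {6,7,8,9}:3
  |U|=5: {4,6,7,8,9}:15  {5,6,7,8,9}:3
  |U|=6: {3,5,6,7,8,9}:3  {4,5,6,7,8,9}:18
  |U|=7: {2,3,5,6,7,8,9}:3  {3,4,5,6,7,8,9}:21
  |U|=8: {1,2,3,5,6,7,8,9}:3  {2,3,4,5,6,7,8,9}:24
  start at 0(i): 27
  start at 4(m): 3
sum over floor = 30

30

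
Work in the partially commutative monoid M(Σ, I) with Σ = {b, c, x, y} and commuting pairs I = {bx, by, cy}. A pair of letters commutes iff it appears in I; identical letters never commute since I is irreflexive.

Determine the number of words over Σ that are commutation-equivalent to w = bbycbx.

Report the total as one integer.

9

drop 0:b onto floor
drop 1:b onto {0:b}
drop 2:y onto floor
drop 3:c onto {1:b}
drop 4:b onto {3:c}
drop 5:x onto {2:y, 3:c}
ground layer = {0:b, 2:y}
drop-orders for the pieces not yet dropped (sum over which currently-grounded one goes next):
  1 to go: {4} 1  {5} 1
  2 to go: {2,5} 1  {4,5} 2
  3 to go: {2,4,5} 3  {3,4,5} 2
  4 to go: {1,3,4,5} 2  {2,3,4,5} 5
  if 0:b drops first: 7 orders
  if 2:y drops first: 2 orders
heap linearizations: 9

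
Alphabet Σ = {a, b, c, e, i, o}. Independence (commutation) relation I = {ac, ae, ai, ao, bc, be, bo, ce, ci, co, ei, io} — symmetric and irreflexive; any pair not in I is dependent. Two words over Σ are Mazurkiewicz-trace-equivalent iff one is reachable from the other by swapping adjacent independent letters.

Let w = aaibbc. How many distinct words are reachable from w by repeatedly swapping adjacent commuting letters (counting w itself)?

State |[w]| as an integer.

18

piece 0:a — minimal
piece 1:a rests on {0:a}
piece 2:i — minimal
piece 3:b rests on {1:a, 2:i}
piece 4:b rests on {3:b}
piece 5:c — minimal
minimal pieces: {0:a, 2:i, 5:c}
ways to finish when only these pieces remain (= sum over removing one remaining piece with nothing left below it):
  1 left: {4}→1  {5}→1
  2 left: {3,4}→1  {4,5}→2
  3 left: {1,3,4}→1  {2,3,4}→1  {3,4,5}→3
  4 left: {0,1,3,4}→1  {1,2,3,4}→2  {1,3,4,5}→4  {2,3,4,5}→4
  placing 0:a first → 10 extensions
  placing 2:i first → 5 extensions
  placing 5:c first → 3 extensions
total linear extensions = 18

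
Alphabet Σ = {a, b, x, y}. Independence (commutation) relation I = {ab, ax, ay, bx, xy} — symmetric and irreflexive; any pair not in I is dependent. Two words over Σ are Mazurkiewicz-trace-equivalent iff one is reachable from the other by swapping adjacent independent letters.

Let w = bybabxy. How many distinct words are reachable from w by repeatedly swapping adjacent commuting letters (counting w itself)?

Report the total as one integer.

42

piece 0:b — minimal
piece 1:y rests on {0:b}
piece 2:b rests on {1:y}
piece 3:a — minimal
piece 4:b rests on {2:b}
piece 5:x — minimal
piece 6:y rests on {4:b}
minimal pieces: {0:b, 3:a, 5:x}
ways to finish when only these pieces remain (= sum over removing one remaining piece with nothing left below it):
  1 left: {3}→1  {5}→1  {6}→1
  2 left: {3,5}→2  {3,6}→2  {4,6}→1  {5,6}→2
  3 left: {2,4,6}→1  {3,4,6}→3  {3,5,6}→6  {4,5,6}→3
  4 left: {1,2,4,6}→1  {2,3,4,6}→4  {2,4,5,6}→4  {3,4,5,6}→12
  5 left: {0,1,2,4,6}→1  {1,2,3,4,6}→5  {1,2,4,5,6}→5  {2,3,4,5,6}→20
  placing 0:b first → 30 extensions
  placing 3:a first → 6 extensions
  placing 5:x first → 6 extensions
total linear extensions = 42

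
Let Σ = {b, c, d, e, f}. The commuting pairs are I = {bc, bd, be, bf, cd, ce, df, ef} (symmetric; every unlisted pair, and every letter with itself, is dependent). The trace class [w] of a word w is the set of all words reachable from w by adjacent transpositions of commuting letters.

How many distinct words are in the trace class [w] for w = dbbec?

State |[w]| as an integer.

30

piece 0:d — minimal
piece 1:b — minimal
piece 2:b rests on {1:b}
piece 3:e rests on {0:d}
piece 4:c — minimal
minimal pieces: {0:d, 1:b, 4:c}
ways to finish when only these pieces remain (= sum over removing one remaining piece with nothing left below it):
  1 left: {2}→1  {3}→1  {4}→1
  2 left: {0,3}→1  {1,2}→1  {2,3}→2  {2,4}→2  {3,4}→2
  3 left: {0,2,3}→3  {0,3,4}→3  {1,2,3}→3  {1,2,4}→3  {2,3,4}→6
  placing 0:d first → 12 extensions
  placing 1:b first → 12 extensions
  placing 4:c first → 6 extensions
total linear extensions = 30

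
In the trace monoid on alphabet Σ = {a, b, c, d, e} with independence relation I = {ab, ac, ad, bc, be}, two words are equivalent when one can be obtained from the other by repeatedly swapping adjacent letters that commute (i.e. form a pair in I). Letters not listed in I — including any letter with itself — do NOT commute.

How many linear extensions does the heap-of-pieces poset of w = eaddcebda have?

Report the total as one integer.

piece 0:e — minimal
piece 1:a rests on {0:e}
piece 2:d rests on {0:e}
piece 3:d rests on {2:d}
piece 4:c rests on {3:d}
piece 5:e rests on {1:a, 4:c}
piece 6:b rests on {3:d}
piece 7:d rests on {5:e, 6:b}
piece 8:a rests on {5:e}
minimal pieces: {0:e}
ways to finish when only these pieces remain (= sum over removing one remaining piece with nothing left below it):
  1 left: {7}→1  {8}→1
  2 left: {6,7}→1  {7,8}→2
  3 left: {5,7,8}→2  {6,7,8}→3
  4 left: {1,5,7,8}→2  {4,5,7,8}→2  {5,6,7,8}→5
  5 left: {1,4,5,7,8}→4  {1,5,6,7,8}→7  {4,5,6,7,8}→7
  6 left: {1,4,5,6,7,8}→18  {3,4,5,6,7,8}→7
  7 left: {1,3,4,5,6,7,8}→25  {2,3,4,5,6,7,8}→7
  placing 0:e first → 32 extensions

32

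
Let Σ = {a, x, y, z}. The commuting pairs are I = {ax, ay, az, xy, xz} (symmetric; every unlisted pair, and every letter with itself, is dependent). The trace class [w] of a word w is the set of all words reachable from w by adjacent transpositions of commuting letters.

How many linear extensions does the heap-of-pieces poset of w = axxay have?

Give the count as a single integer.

30

piece 0:a — minimal
piece 1:x — minimal
piece 2:x rests on {1:x}
piece 3:a rests on {0:a}
piece 4:y — minimal
minimal pieces: {0:a, 1:x, 4:y}
ways to finish when only these pieces remain (= sum over removing one remaining piece with nothing left below it):
  1 left: {2}→1  {3}→1  {4}→1
  2 left: {0,3}→1  {1,2}→1  {2,3}→2  {2,4}→2  {3,4}→2
  3 left: {0,2,3}→3  {0,3,4}→3  {1,2,3}→3  {1,2,4}→3  {2,3,4}→6
  placing 0:a first → 12 extensions
  placing 1:x first → 12 extensions
  placing 4:y first → 6 extensions
total linear extensions = 30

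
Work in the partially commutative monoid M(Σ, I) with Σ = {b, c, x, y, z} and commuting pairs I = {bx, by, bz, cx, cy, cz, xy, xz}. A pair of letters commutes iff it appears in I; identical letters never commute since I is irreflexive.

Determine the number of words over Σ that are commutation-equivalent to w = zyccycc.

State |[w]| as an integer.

drop 0:z onto floor
drop 1:y onto {0:z}
drop 2:c onto floor
drop 3:c onto {2:c}
drop 4:y onto {1:y}
drop 5:c onto {3:c}
drop 6:c onto {5:c}
ground layer = {0:z, 2:c}
drop-orders for the pieces not yet dropped (sum over which currently-grounded one goes next):
  1 to go: {4} 1  {6} 1
  2 to go: {1,4} 1  {4,6} 2  {5,6} 1
  3 to go: {0,1,4} 1  {1,4,6} 3  {3,5,6} 1  {4,5,6} 3
  4 to go: {0,1,4,6} 4  {1,4,5,6} 6  {2,3,5,6} 1  {3,4,5,6} 4
  5 to go: {0,1,4,5,6} 10  {1,3,4,5,6} 10  {2,3,4,5,6} 5
  if 0:z drops first: 15 orders
  if 2:c drops first: 20 orders
heap linearizations: 35

35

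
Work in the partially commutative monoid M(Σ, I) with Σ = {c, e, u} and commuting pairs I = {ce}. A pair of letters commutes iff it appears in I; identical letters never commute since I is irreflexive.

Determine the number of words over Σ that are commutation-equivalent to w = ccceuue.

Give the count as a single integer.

4

drop 0:c onto floor
drop 1:c onto {0:c}
drop 2:c onto {1:c}
drop 3:e onto floor
drop 4:u onto {2:c, 3:e}
drop 5:u onto {4:u}
drop 6:e onto {5:u}
ground layer = {0:c, 3:e}
drop-orders for the pieces not yet dropped (sum over which currently-grounded one goes next):
  1 to go: {6} 1
  2 to go: {5,6} 1
  3 to go: {4,5,6} 1
  4 to go: {2,4,5,6} 1  {3,4,5,6} 1
  5 to go: {1,2,4,5,6} 1  {2,3,4,5,6} 2
  if 0:c drops first: 3 orders
  if 3:e drops first: 1 orders
heap linearizations: 4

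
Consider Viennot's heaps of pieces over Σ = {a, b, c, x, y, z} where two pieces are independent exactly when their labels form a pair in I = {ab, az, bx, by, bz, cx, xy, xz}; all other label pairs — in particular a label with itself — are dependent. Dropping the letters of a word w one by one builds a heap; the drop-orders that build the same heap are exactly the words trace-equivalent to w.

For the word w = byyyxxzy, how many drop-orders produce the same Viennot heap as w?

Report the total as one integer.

#0=b has no predecessor
#1=y has no predecessor
#2=y depends on [1:y]
#3=y depends on [2:y]
#4=x has no predecessor
#5=x depends on [4:x]
#6=z depends on [3:y]
#7=y depends on [6:z]
sources: [0:b, 1:y, 4:x]
N(rest) = Σ N(rest − s) over sources s of rest; N(one piece) = 1:
  size 1 → [0]=1  [5]=1  [7]=1
  size 2 → [0,5]=2  [0,7]=2  [4,5]=1  [5,7]=2  [6,7]=1
  size 3 → [0,4,5]=3  [0,5,7]=6  [0,6,7]=3  [3,6,7]=1  [4,5,7]=3  [5,6,7]=3
  size 4 → [0,3,6,7]=4  [0,4,5,7]=12  [0,5,6,7]=12  [2,3,6,7]=1  [3,5,6,7]=4  [4,5,6,7]=6
  size 5 → [0,2,3,6,7]=5  [0,3,5,6,7]=20  [0,4,5,6,7]=30  [1,2,3,6,7]=1  [2,3,5,6,7]=5  [3,4,5,6,7]=10
  size 6 → [0,1,2,3,6,7]=6  [0,2,3,5,6,7]=30  [0,3,4,5,6,7]=60  [1,2,3,5,6,7]=6  [2,3,4,5,6,7]=15
  first=0(b) contributes 21
  first=1(y) contributes 105
  first=4(x) contributes 42
|[w]| = 168

168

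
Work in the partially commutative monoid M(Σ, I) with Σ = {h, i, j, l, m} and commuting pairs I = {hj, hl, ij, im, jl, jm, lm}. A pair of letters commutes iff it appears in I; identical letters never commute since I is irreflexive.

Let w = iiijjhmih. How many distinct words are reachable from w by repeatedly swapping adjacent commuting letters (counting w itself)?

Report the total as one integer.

drop 0:i onto floor
drop 1:i onto {0:i}
drop 2:i onto {1:i}
drop 3:j onto floor
drop 4:j onto {3:j}
drop 5:h onto {2:i}
drop 6:m onto {5:h}
drop 7:i onto {5:h}
drop 8:h onto {6:m, 7:i}
ground layer = {0:i, 3:j}
drop-orders for the pieces not yet dropped (sum over which currently-grounded one goes next):
  1 to go: {4} 1  {8} 1
  2 to go: {3,4} 1  {4,8} 2  {6,8} 1  {7,8} 1
  3 to go: {3,4,8} 3  {4,6,8} 3  {4,7,8} 3  {6,7,8} 2
  4 to go: {3,4,6,8} 6  {3,4,7,8} 6  {4,6,7,8} 8  {5,6,7,8} 2
  5 to go: {2,5,6,7,8} 2  {3,4,6,7,8} 20  {4,5,6,7,8} 10
  6 to go: {1,2,5,6,7,8} 2  {2,4,5,6,7,8} 12  {3,4,5,6,7,8} 30
  7 to go: {0,1,2,5,6,7,8} 2  {1,2,4,5,6,7,8} 14  {2,3,4,5,6,7,8} 42
  if 0:i drops first: 56 orders
  if 3:j drops first: 16 orders
heap linearizations: 72

72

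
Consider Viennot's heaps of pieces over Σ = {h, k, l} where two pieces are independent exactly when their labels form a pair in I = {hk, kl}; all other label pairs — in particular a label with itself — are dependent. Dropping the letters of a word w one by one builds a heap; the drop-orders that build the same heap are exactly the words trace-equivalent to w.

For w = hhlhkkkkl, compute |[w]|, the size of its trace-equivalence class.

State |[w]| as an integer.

126

#0=h has no predecessor
#1=h depends on [0:h]
#2=l depends on [1:h]
#3=h depends on [2:l]
#4=k has no predecessor
#5=k depends on [4:k]
#6=k depends on [5:k]
#7=k depends on [6:k]
#8=l depends on [3:h]
sources: [0:h, 4:k]
N(rest) = Σ N(rest − s) over sources s of rest; N(one piece) = 1:
  size 1 → [7]=1  [8]=1
  size 2 → [3,8]=1  [6,7]=1  [7,8]=2
  size 3 → [2,3,8]=1  [3,7,8]=3  [5,6,7]=1  [6,7,8]=3
  size 4 → [1,2,3,8]=1  [2,3,7,8]=4  [3,6,7,8]=6  [4,5,6,7]=1  [5,6,7,8]=4
  size 5 → [0,1,2,3,8]=1  [1,2,3,7,8]=5  [2,3,6,7,8]=10  [3,5,6,7,8]=10  [4,5,6,7,8]=5
  size 6 → [0,1,2,3,7,8]=6  [1,2,3,6,7,8]=15  [2,3,5,6,7,8]=20  [3,4,5,6,7,8]=15
  size 7 → [0,1,2,3,6,7,8]=21  [1,2,3,5,6,7,8]=35  [2,3,4,5,6,7,8]=35
  first=0(h) contributes 70
  first=4(k) contributes 56
|[w]| = 126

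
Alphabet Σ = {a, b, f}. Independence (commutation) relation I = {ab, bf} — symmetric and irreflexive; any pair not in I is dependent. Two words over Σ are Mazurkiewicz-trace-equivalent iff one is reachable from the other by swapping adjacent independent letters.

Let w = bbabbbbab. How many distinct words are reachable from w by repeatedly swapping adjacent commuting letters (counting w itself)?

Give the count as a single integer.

36

0(b) covers ∅
1(b) covers 0:b
2(a) covers ∅
3(b) covers 1:b
4(b) covers 3:b
5(b) covers 4:b
6(b) covers 5:b
7(a) covers 2:a
8(b) covers 6:b
floor of heap: 0:b, 2:a
completions by unplaced set U, small U first (add the entries for U minus each lowest piece of U):
  |U|=1: {7}:1  {8}:1
  |U|=2: {2,7}:1  {6,8}:1  {7,8}:2
  |U|=3: {2,7,8}:3  {5,6,8}:1  {6,7,8}:3
  |U|=4: {2,6,7,8}:6  {4,5,6,8}:1  {5,6,7,8}:4
  |U|=5: {2,5,6,7,8}:10  {3,4,5,6,8}:1  {4,5,6,7,8}:5
  |U|=6: {1,3,4,5,6,8}:1  {2,4,5,6,7,8}:15  {3,4,5,6,7,8}:6
  |U|=7: {0,1,3,4,5,6,8}:1  {1,3,4,5,6,7,8}:7  {2,3,4,5,6,7,8}:21
  start at 0(b): 28
  start at 2(a): 8
sum over floor = 36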